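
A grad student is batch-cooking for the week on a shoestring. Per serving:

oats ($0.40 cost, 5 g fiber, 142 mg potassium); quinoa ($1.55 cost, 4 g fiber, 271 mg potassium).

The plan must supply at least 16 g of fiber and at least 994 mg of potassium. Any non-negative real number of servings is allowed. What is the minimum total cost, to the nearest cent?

The cheapest plan sits at a corner of the feasible region — with two constraints it uses at most two foods.
oats only: max(16/5, 994/142) = 7 servings → $2.80.
quinoa only: max(16/4, 994/271) = 4 servings → $6.20.
oats + quinoa with both tight: 0.4574 servings and 3.428 servings → $5.50.
Cheapest feasible corner: $2.80.

$2.80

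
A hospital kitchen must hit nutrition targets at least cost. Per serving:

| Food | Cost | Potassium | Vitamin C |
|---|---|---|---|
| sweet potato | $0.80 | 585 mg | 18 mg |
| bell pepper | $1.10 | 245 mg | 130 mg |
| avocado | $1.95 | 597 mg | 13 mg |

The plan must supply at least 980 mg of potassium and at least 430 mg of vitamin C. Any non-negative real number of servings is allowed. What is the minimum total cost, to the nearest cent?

For a min-cost LP with two ≥-constraints, a basic feasible solution has at most two positive variables.
sweet potato only: max(980/585, 430/18) = 23.89 servings → $19.11.
bell pepper only: max(980/245, 430/130) = 4 servings → $4.40.
avocado only: max(980/597, 430/13) = 33.08 servings → $64.50.
sweet potato + bell pepper with both tight: 0.3078 servings and 3.265 servings → $3.84.
sweet potato + avocado: the both-tight solution has a negative serving — not a feasible corner.
bell pepper + avocado with both tight: 3.278 servings and 0.2963 servings → $4.18.
Cheapest feasible corner: $3.84.

$3.84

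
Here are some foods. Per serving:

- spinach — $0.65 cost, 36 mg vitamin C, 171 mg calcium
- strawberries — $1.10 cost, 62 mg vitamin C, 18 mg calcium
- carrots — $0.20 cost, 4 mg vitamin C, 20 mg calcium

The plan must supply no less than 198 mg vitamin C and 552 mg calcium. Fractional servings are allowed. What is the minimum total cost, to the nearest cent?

spinach only: max(198/36, 552/171) = 5.5 servings → $3.58.
strawberries only: max(198/62, 552/18) = 30.67 servings → $33.73.
carrots only: max(198/4, 552/20) = 49.5 servings → $9.90.
spinach + strawberries with both tight: 3.08 servings and 1.405 servings → $3.55.
spinach + carrots with both targets exact would need a negative amount; discard.
strawberries + carrots with both tight: 1.5 servings and 26.25 servings → $6.90.
So the least-cost plan costs $3.55.

$3.55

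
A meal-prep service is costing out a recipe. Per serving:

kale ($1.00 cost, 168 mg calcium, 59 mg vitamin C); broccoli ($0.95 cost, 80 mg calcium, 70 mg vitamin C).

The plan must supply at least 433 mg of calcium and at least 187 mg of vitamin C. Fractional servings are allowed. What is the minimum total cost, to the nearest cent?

$2.97

For a min-cost LP with two ≥-constraints, a basic feasible solution has at most two positive variables.
kale only: max(433/168, 187/59) = 3.169 servings → $3.17.
broccoli only: max(433/80, 187/70) = 5.412 servings → $5.14.
kale + broccoli with both tight: 2.18 servings and 0.8337 servings → $2.97.
Cheapest feasible corner: $2.97.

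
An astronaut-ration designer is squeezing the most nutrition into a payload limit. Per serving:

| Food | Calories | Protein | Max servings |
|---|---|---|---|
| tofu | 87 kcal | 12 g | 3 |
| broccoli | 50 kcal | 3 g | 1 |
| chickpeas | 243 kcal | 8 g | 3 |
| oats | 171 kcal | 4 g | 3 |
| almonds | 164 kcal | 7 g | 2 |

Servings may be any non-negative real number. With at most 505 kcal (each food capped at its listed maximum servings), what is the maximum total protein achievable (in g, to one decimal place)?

47.3 g

Protein per kcal: tofu 0.1379, broccoli 0.06, almonds 0.04268, chickpeas 0.03292, oats 0.02339.
Take 3 servings of tofu: uses 261 kcal, +36.0 g protein (running total 36.0 g).
Take 1 serving of broccoli: uses 50 kcal, +3.0 g protein (running total 39.0 g).
Take 1.183 servings of almonds: uses 194 kcal, +8.3 g protein (running total 47.3 g).
Greedy by best ratio exhausts the calories allowance optimally: 47.3 g.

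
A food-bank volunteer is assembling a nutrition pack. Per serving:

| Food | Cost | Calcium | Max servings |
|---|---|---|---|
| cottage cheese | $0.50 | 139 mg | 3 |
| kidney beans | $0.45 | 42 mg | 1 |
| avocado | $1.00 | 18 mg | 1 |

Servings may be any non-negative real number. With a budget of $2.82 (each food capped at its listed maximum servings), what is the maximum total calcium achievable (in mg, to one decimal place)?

474.7 mg

Calcium per dollar: cottage cheese 278, kidney beans 93.33, avocado 18.
Take 3 servings of cottage cheese: spends $1.50, +417.0 mg calcium (running total 417.0 mg).
Take 1 serving of kidney beans: spends $0.45, +42.0 mg calcium (running total 459.0 mg).
Take 0.87 servings of avocado: spends $0.87, +15.7 mg calcium (running total 474.7 mg).
Greedy by best ratio exhausts the cost allowance optimally: 474.7 mg.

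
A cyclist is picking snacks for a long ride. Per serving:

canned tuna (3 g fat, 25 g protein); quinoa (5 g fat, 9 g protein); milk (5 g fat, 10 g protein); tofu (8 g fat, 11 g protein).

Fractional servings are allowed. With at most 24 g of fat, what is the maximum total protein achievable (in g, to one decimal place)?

Protein per g fat: canned tuna 8.333, milk 2, quinoa 1.8, tofu 1.375.
With no serving limits, spend the whole fat allowance on canned tuna: 24 g / 3 g × 25 g = 200.0 g.

200.0 g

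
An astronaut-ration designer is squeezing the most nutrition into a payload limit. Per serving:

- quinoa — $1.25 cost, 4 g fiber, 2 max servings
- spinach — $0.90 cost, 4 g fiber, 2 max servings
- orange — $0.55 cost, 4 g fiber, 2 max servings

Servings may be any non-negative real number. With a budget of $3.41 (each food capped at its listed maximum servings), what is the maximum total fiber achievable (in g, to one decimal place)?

Fiber per dollar: orange 7.273, spinach 4.444, quinoa 3.2.
Take 2 servings of orange: spends $1.10, +8.0 g fiber (running total 8.0 g).
Take 2 servings of spinach: spends $1.80, +8.0 g fiber (running total 16.0 g).
Take 0.408 servings of quinoa: spends $0.51, +1.6 g fiber (running total 17.6 g).
Greedy by best ratio exhausts the cost allowance optimally: 17.6 g.

17.6 g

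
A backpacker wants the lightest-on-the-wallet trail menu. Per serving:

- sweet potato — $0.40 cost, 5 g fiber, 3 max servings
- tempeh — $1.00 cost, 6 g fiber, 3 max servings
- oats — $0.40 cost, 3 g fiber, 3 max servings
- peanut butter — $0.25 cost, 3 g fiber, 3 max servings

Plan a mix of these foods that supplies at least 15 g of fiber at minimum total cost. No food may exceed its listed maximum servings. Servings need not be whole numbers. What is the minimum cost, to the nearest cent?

Cost per g of fiber: sweet potato $0.0800, peanut butter $0.0833, oats $0.1333, tempeh $0.1667.
Take 3 servings of sweet potato: +15.0 g fiber for $1.20 (total $1.20, still need 0.0 g).
Greedy by cheapest-per-g is optimal for a single linear constraint, so the minimum cost is $1.20.

$1.20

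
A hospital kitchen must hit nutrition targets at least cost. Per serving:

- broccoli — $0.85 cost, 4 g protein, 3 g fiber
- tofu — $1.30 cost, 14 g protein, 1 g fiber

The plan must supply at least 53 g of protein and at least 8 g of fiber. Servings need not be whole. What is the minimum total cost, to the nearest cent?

broccoli only: max(53/4, 8/3) = 13.25 servings → $11.26.
tofu only: max(53/14, 8/1) = 8 servings → $10.40.
broccoli + tofu with both tight: 1.553 servings and 3.342 servings → $5.66.
The minimum over all feasible corners is $5.66.

$5.66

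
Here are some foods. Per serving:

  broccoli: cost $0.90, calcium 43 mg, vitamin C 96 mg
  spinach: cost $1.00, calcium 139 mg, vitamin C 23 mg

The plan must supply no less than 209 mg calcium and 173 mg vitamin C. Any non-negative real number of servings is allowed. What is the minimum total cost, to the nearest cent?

Check every corner: each single food scaled to meet both minima, and each pair solved so both constraints bind.
broccoli only: max(209/43, 173/96) = 4.86 servings → $4.37.
spinach only: max(209/139, 173/23) = 7.522 servings → $7.52.
broccoli + spinach with both tight: 1.557 servings and 1.022 servings → $2.42.
The minimum over all feasible corners is $2.42.

$2.42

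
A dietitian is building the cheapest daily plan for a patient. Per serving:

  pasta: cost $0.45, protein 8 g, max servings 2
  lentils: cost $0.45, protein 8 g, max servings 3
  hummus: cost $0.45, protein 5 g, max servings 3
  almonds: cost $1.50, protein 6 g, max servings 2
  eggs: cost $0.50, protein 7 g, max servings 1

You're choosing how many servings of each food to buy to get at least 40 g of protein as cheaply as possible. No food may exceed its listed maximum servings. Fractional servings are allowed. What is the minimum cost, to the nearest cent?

Cost per g of protein: pasta $0.0563, lentils $0.0563, eggs $0.0714, hummus $0.0900, almonds $0.2500.
Take 2 servings of pasta: +16.0 g protein for $0.90 (total $0.90, still need 24.0 g).
Take 3 servings of lentils: +24.0 g protein for $1.35 (total $2.25, still need 0.0 g).
Greedy by cheapest-per-g is optimal for a single linear constraint, so the minimum cost is $2.25.

$2.25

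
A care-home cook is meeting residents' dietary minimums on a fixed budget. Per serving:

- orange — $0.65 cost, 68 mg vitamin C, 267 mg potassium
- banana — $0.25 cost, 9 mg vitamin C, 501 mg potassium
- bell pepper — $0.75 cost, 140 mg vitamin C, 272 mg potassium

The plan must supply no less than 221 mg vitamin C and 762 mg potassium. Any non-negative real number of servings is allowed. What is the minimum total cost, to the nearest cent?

$1.32

This is a tiny linear program; its minimum lies at a vertex of the feasible set. List the vertices and price them.
orange only: max(221/68, 762/267) = 3.25 servings → $2.11.
banana only: max(221/9, 762/501) = 24.56 servings → $6.14.
bell pepper only: max(221/140, 762/272) = 2.801 servings → $2.10.
orange + banana: the both-tight solution has a negative serving — not a feasible corner.
orange + bell pepper with both tight: 2.466 servings and 0.3808 servings → $1.89.
banana + bell pepper with both tight: 0.6879 servings and 1.534 servings → $1.32.
The minimum over all feasible corners is $1.32.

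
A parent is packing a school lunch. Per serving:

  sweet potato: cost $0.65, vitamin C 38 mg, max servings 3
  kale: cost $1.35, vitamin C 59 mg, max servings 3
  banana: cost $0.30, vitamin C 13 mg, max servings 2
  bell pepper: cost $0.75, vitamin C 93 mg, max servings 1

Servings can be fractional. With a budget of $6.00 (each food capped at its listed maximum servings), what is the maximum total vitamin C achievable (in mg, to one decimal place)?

Vitamin C per dollar: bell pepper 124, sweet potato 58.46, kale 43.7, banana 43.33.
Take 1 serving of bell pepper: spends $0.75, +93.0 mg vitamin C (running total 93.0 mg).
Take 3 servings of sweet potato: spends $1.95, +114.0 mg vitamin C (running total 207.0 mg).
Take 2.444 servings of kale: spends $3.30, +144.2 mg vitamin C (running total 351.2 mg).
Greedy by best ratio exhausts the cost allowance optimally: 351.2 mg.

351.2 mg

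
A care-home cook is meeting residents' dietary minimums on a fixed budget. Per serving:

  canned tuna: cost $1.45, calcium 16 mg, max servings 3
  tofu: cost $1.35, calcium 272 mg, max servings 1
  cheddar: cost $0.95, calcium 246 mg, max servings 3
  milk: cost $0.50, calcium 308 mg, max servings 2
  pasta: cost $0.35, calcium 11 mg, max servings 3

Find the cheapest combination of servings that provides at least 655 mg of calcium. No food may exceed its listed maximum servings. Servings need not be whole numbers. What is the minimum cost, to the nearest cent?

Cost per mg of calcium: milk $0.0016, cheddar $0.0039, tofu $0.0050, pasta $0.0318, canned tuna $0.0906.
Take 2 servings of milk: +616.0 mg calcium for $1.00 (total $1.00, still need 39.0 mg).
Take 0.1585 servings of cheddar: +39.0 mg calcium for $0.15 (total $1.15, still need 0.0 mg).
Filling from the cheapest source first is optimal under one linear minimum: $1.15.

$1.15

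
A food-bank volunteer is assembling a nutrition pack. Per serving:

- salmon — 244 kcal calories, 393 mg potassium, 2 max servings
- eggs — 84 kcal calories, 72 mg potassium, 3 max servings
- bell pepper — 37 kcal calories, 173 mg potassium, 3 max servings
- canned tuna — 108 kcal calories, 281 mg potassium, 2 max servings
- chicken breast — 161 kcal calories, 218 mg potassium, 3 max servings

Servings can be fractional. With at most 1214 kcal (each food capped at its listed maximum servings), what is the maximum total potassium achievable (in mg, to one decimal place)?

2407.3 mg

Potassium per kcal: bell pepper 4.676, canned tuna 2.602, salmon 1.611, chicken breast 1.354, eggs 0.8571.
Take 3 servings of bell pepper: uses 111 kcal, +519.0 mg potassium (running total 519.0 mg).
Take 2 servings of canned tuna: uses 216 kcal, +562.0 mg potassium (running total 1081.0 mg).
Take 2 servings of salmon: uses 488 kcal, +786.0 mg potassium (running total 1867.0 mg).
Take 2.478 servings of chicken breast: uses 399 kcal, +540.3 mg potassium (running total 2407.3 mg).
Greedy by best ratio exhausts the calories allowance optimally: 2407.3 mg.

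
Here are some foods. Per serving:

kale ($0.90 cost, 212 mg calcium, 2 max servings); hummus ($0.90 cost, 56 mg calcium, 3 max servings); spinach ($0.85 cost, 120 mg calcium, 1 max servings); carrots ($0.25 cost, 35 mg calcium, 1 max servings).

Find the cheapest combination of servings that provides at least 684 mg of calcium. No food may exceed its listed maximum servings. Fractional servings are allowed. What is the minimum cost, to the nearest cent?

$4.59

Cost per mg of calcium: kale $0.0042, spinach $0.0071, carrots $0.0071, hummus $0.0161.
Take 2 servings of kale: +424.0 mg calcium for $1.80 (total $1.80, still need 260.0 mg).
Take 1 serving of spinach: +120.0 mg calcium for $0.85 (total $2.65, still need 140.0 mg).
Take 1 serving of carrots: +35.0 mg calcium for $0.25 (total $2.90, still need 105.0 mg).
Take 1.875 servings of hummus: +105.0 mg calcium for $1.69 (total $4.59, still need 0.0 mg).
Greedy by cheapest-per-mg is optimal for a single linear constraint, so the minimum cost is $4.59.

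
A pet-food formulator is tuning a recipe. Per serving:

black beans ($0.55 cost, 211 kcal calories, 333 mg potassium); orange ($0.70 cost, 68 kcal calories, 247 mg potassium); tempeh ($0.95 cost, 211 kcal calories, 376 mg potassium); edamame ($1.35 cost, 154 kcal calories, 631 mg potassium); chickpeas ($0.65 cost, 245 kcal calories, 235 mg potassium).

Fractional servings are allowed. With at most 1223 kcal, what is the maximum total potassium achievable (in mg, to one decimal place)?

5011.1 mg

Potassium per kcal: edamame 4.097, orange 3.632, tempeh 1.782, black beans 1.578, chickpeas 0.9592.
With no serving limits, spend the whole calories allowance on edamame: 1223 kcal / 154 kcal × 631 mg = 5011.1 mg.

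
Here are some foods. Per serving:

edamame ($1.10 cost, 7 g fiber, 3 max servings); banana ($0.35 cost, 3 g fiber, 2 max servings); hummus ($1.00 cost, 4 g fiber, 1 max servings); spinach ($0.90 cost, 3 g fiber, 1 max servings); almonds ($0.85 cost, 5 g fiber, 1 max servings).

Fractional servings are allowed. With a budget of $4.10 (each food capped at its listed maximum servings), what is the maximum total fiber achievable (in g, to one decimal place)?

Fiber per dollar: banana 8.571, edamame 6.364, almonds 5.882, hummus 4, spinach 3.333.
Take 2 servings of banana: spends $0.70, +6.0 g fiber (running total 6.0 g).
Take 3 servings of edamame: spends $3.30, +21.0 g fiber (running total 27.0 g).
Take 0.1176 servings of almonds: spends $0.10, +0.6 g fiber (running total 27.6 g).
Greedy by best ratio exhausts the cost allowance optimally: 27.6 g.

27.6 g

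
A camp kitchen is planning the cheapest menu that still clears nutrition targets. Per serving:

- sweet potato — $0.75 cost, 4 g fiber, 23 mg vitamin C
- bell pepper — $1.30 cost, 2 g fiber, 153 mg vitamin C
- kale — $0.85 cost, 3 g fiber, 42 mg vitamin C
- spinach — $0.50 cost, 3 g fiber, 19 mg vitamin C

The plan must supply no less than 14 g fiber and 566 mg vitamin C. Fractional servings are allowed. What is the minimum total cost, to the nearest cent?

For a min-cost LP with two ≥-constraints, a basic feasible solution has at most two positive variables.
sweet potato only: max(14/4, 566/23) = 24.61 servings → $18.46.
bell pepper only: max(14/2, 566/153) = 7 servings → $9.10.
kale only: max(14/3, 566/42) = 13.48 servings → $11.45.
spinach only: max(14/3, 566/19) = 29.79 servings → $14.89.
sweet potato + bell pepper with both tight: 1.784 servings and 3.431 servings → $5.80.
sweet potato + kale with both targets exact would need a negative amount; discard.
sweet potato + spinach: intersection lies outside the first quadrant.
bell pepper + kale with both tight: 2.96 servings and 2.693 servings → $6.14.
bell pepper + spinach with both tight: 3.401 servings and 2.399 servings → $5.62.
kale + spinach with both targets exact would need a negative amount; discard.
So the least-cost plan costs $5.62.

$5.62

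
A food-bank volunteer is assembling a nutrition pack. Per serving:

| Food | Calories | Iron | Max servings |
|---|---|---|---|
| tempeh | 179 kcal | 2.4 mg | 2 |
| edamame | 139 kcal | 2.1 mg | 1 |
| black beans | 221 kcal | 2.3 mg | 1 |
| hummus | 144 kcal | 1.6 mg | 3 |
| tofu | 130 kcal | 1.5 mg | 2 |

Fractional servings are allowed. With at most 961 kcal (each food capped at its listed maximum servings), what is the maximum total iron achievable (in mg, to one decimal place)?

12.2 mg

Iron per kcal: edamame 0.01511, tempeh 0.01341, tofu 0.01154, hummus 0.01111, black beans 0.01041.
Take 1 serving of edamame: uses 139 kcal, +2.1 mg iron (running total 2.1 mg).
Take 2 servings of tempeh: uses 358 kcal, +4.8 mg iron (running total 6.9 mg).
Take 2 servings of tofu: uses 260 kcal, +3.0 mg iron (running total 9.9 mg).
Take 1.417 servings of hummus: uses 204 kcal, +2.3 mg iron (running total 12.2 mg).
Greedy by best ratio exhausts the calories allowance optimally: 12.2 mg.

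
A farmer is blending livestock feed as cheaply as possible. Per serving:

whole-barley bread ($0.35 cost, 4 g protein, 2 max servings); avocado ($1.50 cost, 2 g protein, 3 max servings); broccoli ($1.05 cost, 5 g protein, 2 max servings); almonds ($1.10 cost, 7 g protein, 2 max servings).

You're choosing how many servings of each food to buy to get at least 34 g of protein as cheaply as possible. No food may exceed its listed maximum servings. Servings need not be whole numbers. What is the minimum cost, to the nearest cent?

$6.50

Cost per g of protein: whole-barley bread $0.0875, almonds $0.1571, broccoli $0.2100, avocado $0.7500.
Take 2 servings of whole-barley bread: +8.0 g protein for $0.70 (total $0.70, still need 26.0 g).
Take 2 servings of almonds: +14.0 g protein for $2.20 (total $2.90, still need 12.0 g).
Take 2 servings of broccoli: +10.0 g protein for $2.10 (total $5.00, still need 2.0 g).
Take 1 serving of avocado: +2.0 g protein for $1.50 (total $6.50, still need 0.0 g).
Greedy by cheapest-per-g is optimal for a single linear constraint, so the minimum cost is $6.50.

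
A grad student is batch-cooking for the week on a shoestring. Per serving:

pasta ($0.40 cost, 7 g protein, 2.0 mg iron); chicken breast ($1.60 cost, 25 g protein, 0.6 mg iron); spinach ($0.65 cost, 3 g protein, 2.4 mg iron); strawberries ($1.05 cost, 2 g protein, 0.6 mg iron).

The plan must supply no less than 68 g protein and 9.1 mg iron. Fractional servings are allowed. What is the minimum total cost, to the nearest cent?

$3.89

pasta only: max(68/7, 9.1/2.0) = 9.714 servings → $3.89.
chicken breast only: max(68/25, 9.1/0.6) = 15.17 servings → $24.27.
spinach only: max(68/3, 9.1/2.4) = 22.67 servings → $14.73.
strawberries only: max(68/2, 9.1/0.6) = 34 servings → $35.70.
pasta + chicken breast with both tight: 4.076 servings and 1.579 servings → $4.16.
pasta + spinach with both targets exact would need a negative amount; discard.
pasta + strawberries: the both-tight solution has a negative serving — not a feasible corner.
chicken breast + spinach with both tight: 2.335 servings and 3.208 servings → $5.82.
chicken breast + strawberries with both tight: 1.638 servings and 13.53 servings → $16.83.
spinach + strawberries: the both-tight solution has a negative serving — not a feasible corner.
Cheapest feasible corner: $3.89.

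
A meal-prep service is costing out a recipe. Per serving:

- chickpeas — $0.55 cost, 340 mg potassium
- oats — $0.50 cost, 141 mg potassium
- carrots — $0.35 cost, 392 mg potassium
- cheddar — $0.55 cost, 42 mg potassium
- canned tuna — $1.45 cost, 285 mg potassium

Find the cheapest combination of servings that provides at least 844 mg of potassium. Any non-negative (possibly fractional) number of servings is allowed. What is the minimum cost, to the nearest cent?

$0.75

Cost per mg of potassium: carrots $0.0009, chickpeas $0.0016, oats $0.0035, canned tuna $0.0051, cheddar $0.0131.
With no serving limits, use only carrots: 844 mg / 392 mg = 2.153 servings × $0.35 = $0.75.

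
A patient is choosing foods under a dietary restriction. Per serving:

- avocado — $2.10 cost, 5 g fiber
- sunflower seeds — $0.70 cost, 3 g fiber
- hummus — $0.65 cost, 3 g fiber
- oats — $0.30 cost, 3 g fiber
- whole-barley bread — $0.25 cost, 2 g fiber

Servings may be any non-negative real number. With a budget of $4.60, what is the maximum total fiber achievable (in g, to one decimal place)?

Fiber per dollar: oats 10, whole-barley bread 8, hummus 4.615, sunflower seeds 4.286, avocado 2.381.
With no serving limits, spend the whole cost allowance on oats: $4.60 / $0.30 × 3 g = 46.0 g.

46.0 g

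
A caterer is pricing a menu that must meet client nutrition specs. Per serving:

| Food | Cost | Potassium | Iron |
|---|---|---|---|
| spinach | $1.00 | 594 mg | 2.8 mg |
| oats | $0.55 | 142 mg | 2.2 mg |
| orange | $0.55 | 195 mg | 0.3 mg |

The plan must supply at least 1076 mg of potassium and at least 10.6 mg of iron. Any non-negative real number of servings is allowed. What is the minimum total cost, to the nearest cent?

$2.93

With two linear requirements the optimum uses one or two foods; enumerate the corners.
spinach only: max(1076/594, 10.6/2.8) = 3.786 servings → $3.79.
oats only: max(1076/142, 10.6/2.2) = 7.577 servings → $4.17.
orange only: max(1076/195, 10.6/0.3) = 35.33 servings → $19.43.
spinach + oats with both tight: 0.9481 servings and 3.612 servings → $2.93.
spinach + orange with both targets exact would need a negative amount; discard.
oats + orange with both tight: 4.514 servings and 2.231 servings → $3.71.
So the least-cost plan costs $2.93.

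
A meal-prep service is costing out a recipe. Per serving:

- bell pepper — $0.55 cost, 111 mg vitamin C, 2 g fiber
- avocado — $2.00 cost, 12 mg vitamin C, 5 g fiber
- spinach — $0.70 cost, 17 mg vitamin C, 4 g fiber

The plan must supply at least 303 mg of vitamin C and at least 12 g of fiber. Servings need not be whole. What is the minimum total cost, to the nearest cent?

bell pepper only: max(303/111, 12/2) = 6 servings → $3.30.
avocado only: max(303/12, 12/5) = 25.25 servings → $50.50.
spinach only: max(303/17, 12/4) = 17.82 servings → $12.48.
bell pepper + avocado with both tight: 2.582 servings and 1.367 servings → $4.15.
bell pepper + spinach with both tight: 2.459 servings and 1.771 servings → $2.59.
avocado + spinach: intersection lies outside the first quadrant.
Cheapest feasible corner: $2.59.

$2.59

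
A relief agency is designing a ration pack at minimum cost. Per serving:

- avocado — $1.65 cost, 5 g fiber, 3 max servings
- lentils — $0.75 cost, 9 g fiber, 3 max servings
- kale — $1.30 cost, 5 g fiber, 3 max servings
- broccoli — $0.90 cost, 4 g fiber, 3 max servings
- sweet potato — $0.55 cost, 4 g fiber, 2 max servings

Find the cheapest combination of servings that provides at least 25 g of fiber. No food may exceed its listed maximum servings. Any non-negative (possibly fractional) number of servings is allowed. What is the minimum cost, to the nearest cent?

$2.08

Cost per g of fiber: lentils $0.0833, sweet potato $0.1375, broccoli $0.2250, kale $0.2600, avocado $0.3300.
Take 2.778 servings of lentils: +25.0 g fiber for $2.08 (total $2.08, still need 0.0 g).
Greedy by cheapest-per-g is optimal for a single linear constraint, so the minimum cost is $2.08.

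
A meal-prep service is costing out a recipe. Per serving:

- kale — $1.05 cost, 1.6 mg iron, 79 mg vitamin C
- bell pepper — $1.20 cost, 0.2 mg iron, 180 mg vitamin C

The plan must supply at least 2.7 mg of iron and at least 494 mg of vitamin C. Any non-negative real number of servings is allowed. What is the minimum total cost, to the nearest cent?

$4.04

A basic optimal solution has at most two foods positive. Try each food alone and each pair with both targets met exactly.
kale only: max(2.7/1.6, 494/79) = 6.253 servings → $6.57.
bell pepper only: max(2.7/0.2, 494/180) = 13.5 servings → $16.20.
kale + bell pepper with both tight: 1.422 servings and 2.12 servings → $4.04.
So the least-cost plan costs $4.04.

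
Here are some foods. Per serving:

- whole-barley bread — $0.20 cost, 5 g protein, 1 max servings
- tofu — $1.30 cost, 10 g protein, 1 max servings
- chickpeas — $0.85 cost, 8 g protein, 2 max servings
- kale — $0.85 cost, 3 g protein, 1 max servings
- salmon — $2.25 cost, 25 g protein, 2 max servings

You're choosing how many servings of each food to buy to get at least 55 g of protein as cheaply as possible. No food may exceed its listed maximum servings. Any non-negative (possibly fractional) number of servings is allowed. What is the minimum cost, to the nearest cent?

Cost per g of protein: whole-barley bread $0.0400, salmon $0.0900, chickpeas $0.1062, tofu $0.1300, kale $0.2833.
Take 1 serving of whole-barley bread: +5.0 g protein for $0.20 (total $0.20, still need 50.0 g).
Take 2 servings of salmon: +50.0 g protein for $4.50 (total $4.70, still need 0.0 g).
Greedy by cheapest-per-g is optimal for a single linear constraint, so the minimum cost is $4.70.

$4.70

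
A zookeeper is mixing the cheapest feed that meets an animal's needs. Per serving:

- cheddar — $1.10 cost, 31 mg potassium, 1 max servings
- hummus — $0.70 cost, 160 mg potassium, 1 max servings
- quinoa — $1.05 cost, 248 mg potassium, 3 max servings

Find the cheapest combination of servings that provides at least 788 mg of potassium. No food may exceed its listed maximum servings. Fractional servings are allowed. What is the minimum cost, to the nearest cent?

$3.34

Cost per mg of potassium: quinoa $0.0042, hummus $0.0044, cheddar $0.0355.
Take 3 servings of quinoa: +744.0 mg potassium for $3.15 (total $3.15, still need 44.0 mg).
Take 0.275 servings of hummus: +44.0 mg potassium for $0.19 (total $3.34, still need 0.0 mg).
Greedy by cheapest-per-mg is optimal for a single linear constraint, so the minimum cost is $3.34.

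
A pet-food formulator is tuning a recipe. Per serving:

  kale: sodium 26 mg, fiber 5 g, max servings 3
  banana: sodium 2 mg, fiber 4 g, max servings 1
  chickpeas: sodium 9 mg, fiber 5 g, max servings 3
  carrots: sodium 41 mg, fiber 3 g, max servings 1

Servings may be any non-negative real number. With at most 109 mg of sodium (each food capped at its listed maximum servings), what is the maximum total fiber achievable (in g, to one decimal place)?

34.1 g

Fiber per mg sodium: banana 2, chickpeas 0.5556, kale 0.1923, carrots 0.07317.
Take 1 serving of banana: uses 2 mg sodium, +4.0 g fiber (running total 4.0 g).
Take 3 servings of chickpeas: uses 27 mg sodium, +15.0 g fiber (running total 19.0 g).
Take 3 servings of kale: uses 78 mg sodium, +15.0 g fiber (running total 34.0 g).
Take 0.04878 servings of carrots: uses 2 mg sodium, +0.1 g fiber (running total 34.1 g).
Greedy by best ratio exhausts the sodium allowance optimally: 34.1 g.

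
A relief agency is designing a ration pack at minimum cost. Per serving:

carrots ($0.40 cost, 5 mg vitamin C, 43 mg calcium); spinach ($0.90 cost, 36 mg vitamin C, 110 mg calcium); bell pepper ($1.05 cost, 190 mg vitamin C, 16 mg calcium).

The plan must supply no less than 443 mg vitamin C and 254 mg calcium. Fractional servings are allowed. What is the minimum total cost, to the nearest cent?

With two linear requirements the optimum uses one or two foods; enumerate the corners.
carrots only: max(443/5, 254/43) = 88.6 servings → $35.44.
spinach only: max(443/36, 254/110) = 12.31 servings → $11.07.
bell pepper only: max(443/190, 254/16) = 15.88 servings → $16.67.
carrots + spinach: intersection lies outside the first quadrant.
carrots + bell pepper with both tight: 5.089 servings and 2.198 servings → $4.34.
spinach + bell pepper with both tight: 2.026 servings and 1.948 servings → $3.87.
The minimum over all feasible corners is $3.87.

$3.87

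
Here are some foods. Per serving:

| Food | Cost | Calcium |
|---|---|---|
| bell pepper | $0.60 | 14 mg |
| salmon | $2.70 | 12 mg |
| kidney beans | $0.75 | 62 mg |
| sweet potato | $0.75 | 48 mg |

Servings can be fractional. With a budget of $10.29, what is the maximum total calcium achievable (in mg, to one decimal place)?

850.6 mg

Calcium per dollar: kidney beans 82.67, sweet potato 64, bell pepper 23.33, salmon 4.444.
With no serving limits, spend the whole cost allowance on kidney beans: $10.29 / $0.75 × 62 mg = 850.6 mg.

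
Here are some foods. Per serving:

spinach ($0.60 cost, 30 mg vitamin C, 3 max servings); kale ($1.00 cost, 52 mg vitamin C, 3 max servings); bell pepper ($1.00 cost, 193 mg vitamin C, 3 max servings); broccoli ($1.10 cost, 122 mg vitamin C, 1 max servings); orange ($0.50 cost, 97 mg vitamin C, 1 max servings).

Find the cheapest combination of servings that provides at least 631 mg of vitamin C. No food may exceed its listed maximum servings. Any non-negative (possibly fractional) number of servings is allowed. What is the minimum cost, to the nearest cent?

$3.27

Cost per mg of vitamin C: orange $0.0052, bell pepper $0.0052, broccoli $0.0090, kale $0.0192, spinach $0.0200.
Take 1 serving of orange: +97.0 mg vitamin C for $0.50 (total $0.50, still need 534.0 mg).
Take 2.767 servings of bell pepper: +534.0 mg vitamin C for $2.77 (total $3.27, still need 0.0 mg).
Greedy by cheapest-per-mg is optimal for a single linear constraint, so the minimum cost is $3.27.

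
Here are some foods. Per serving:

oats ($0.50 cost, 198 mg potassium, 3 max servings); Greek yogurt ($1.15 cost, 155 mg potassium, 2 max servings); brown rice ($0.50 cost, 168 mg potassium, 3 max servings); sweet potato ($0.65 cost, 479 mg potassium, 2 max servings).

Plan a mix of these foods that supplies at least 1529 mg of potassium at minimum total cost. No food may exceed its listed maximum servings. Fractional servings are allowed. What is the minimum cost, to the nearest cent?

Cost per mg of potassium: sweet potato $0.0014, oats $0.0025, brown rice $0.0030, Greek yogurt $0.0074.
Take 2 servings of sweet potato: +958.0 mg potassium for $1.30 (total $1.30, still need 571.0 mg).
Take 2.884 servings of oats: +571.0 mg potassium for $1.44 (total $2.74, still need 0.0 mg).
Filling from the cheapest source first is optimal under one linear minimum: $2.74.

$2.74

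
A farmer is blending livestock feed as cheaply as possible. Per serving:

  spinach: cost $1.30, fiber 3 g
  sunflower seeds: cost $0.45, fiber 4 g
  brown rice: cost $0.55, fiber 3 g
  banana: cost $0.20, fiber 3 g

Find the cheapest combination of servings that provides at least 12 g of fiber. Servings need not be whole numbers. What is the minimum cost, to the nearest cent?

$0.80

Cost per g of fiber: banana $0.0667, sunflower seeds $0.1125, brown rice $0.1833, spinach $0.4333.
With no serving limits, use only banana: 12 g / 3 g = 4 servings × $0.20 = $0.80.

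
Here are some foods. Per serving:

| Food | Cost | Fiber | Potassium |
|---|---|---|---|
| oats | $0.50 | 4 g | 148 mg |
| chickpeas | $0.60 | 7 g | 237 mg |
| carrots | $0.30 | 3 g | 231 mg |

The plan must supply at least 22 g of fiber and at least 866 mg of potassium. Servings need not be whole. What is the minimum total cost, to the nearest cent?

Check every corner: each single food scaled to meet both minima, and each pair solved so both constraints bind.
oats only: max(22/4, 866/148) = 5.851 servings → $2.93.
chickpeas only: max(22/7, 866/237) = 3.654 servings → $2.19.
carrots only: max(22/3, 866/231) = 7.333 servings → $2.20.
oats + chickpeas: the both-tight solution has a negative serving — not a feasible corner.
oats + carrots with both tight: 5.175 servings and 0.4333 servings → $2.72.
chickpeas + carrots with both tight: 2.742 servings and 0.936 servings → $1.93.
So the least-cost plan costs $1.93.

$1.93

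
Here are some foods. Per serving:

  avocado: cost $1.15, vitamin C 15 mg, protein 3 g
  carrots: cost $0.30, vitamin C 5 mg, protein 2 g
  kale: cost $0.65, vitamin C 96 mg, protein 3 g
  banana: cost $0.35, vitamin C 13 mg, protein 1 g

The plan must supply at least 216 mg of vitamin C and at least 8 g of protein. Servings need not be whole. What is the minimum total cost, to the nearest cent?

This is a tiny linear program; its minimum lies at a vertex of the feasible set. List the vertices and price them.
avocado only: max(216/15, 8/3) = 14.4 servings → $16.56.
carrots only: max(216/5, 8/2) = 43.2 servings → $12.96.
kale only: max(216/96, 8/3) = 2.667 servings → $1.73.
banana only: max(216/13, 8/1) = 16.62 servings → $5.82.
avocado + carrots: intersection lies outside the first quadrant.
avocado + kale with both tight: 0.4938 servings and 2.173 servings → $1.98.
avocado + banana: the both-tight solution has a negative serving — not a feasible corner.
carrots + kale with both tight: 0.678 servings and 2.215 servings → $1.64.
carrots + banana: intersection lies outside the first quadrant.
kale + banana with both tight: 1.965 servings and 2.105 servings → $2.01.
So the least-cost plan costs $1.64.

$1.64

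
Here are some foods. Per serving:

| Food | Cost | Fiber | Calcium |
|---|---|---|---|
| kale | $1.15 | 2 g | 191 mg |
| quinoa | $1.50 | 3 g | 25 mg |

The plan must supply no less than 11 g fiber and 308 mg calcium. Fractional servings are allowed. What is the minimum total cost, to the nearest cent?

Minimising a linear cost over {fiber ≥ 11, calcium ≥ 308, servings ≥ 0} — the optimum is at a vertex, using one or two foods.
kale only: max(11/2, 308/191) = 5.5 servings → $6.33.
quinoa only: max(11/3, 308/25) = 12.32 servings → $18.48.
kale + quinoa with both tight: 1.241 servings and 2.839 servings → $5.69.
Cheapest feasible corner: $5.69.

$5.69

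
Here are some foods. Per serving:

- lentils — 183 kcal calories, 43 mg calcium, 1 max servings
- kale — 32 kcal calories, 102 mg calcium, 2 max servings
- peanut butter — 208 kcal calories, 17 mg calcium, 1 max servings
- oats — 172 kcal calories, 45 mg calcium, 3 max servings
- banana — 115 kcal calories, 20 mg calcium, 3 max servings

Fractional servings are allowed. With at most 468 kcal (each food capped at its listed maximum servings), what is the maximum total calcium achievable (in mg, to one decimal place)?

Calcium per kcal: kale 3.188, oats 0.2616, lentils 0.235, banana 0.1739, peanut butter 0.08173.
Take 2 servings of kale: uses 64 kcal, +204.0 mg calcium (running total 204.0 mg).
Take 2.349 servings of oats: uses 404 kcal, +105.7 mg calcium (running total 309.7 mg).
Filling greedily by calcium-per-kcal is optimal for one linear limit, giving 309.7 mg.

309.7 mg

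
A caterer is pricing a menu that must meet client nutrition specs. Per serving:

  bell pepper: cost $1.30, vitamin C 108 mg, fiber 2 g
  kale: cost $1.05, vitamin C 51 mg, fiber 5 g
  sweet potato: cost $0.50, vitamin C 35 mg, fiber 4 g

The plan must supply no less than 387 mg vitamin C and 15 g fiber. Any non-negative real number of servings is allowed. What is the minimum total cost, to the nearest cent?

This is a tiny linear program; its minimum lies at a vertex of the feasible set. List the vertices and price them.
bell pepper only: max(387/108, 15/2) = 7.5 servings → $9.75.
kale only: max(387/51, 15/5) = 7.588 servings → $7.97.
sweet potato only: max(387/35, 15/4) = 11.06 servings → $5.53.
bell pepper + kale with both tight: 2.671 servings and 1.932 servings → $5.50.
bell pepper + sweet potato with both tight: 2.826 servings and 2.337 servings → $4.84.
kale + sweet potato with both targets exact would need a negative amount; discard.
Cheapest feasible corner: $4.84.

$4.84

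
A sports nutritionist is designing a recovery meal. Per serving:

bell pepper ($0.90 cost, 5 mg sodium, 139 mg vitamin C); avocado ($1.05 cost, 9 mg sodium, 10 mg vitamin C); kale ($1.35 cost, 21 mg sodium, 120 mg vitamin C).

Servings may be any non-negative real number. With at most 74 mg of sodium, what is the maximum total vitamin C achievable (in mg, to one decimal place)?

Vitamin C per mg sodium: bell pepper 27.8, kale 5.714, avocado 1.111.
With no serving limits, spend the whole sodium allowance on bell pepper: 74 mg / 5 mg × 139 mg = 2057.2 mg.

2057.2 mg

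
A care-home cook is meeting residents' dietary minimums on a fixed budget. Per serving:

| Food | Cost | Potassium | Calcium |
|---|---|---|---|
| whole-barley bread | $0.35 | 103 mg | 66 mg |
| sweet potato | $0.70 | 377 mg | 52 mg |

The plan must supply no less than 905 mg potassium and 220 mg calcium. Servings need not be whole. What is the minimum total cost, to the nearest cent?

Check every corner: each single food scaled to meet both minima, and each pair solved so both constraints bind.
whole-barley bread only: max(905/103, 220/66) = 8.786 servings → $3.08.
sweet potato only: max(905/377, 220/52) = 4.231 servings → $2.96.
whole-barley bread + sweet potato with both tight: 1.838 servings and 1.898 servings → $1.97.
Cheapest feasible corner: $1.97.

$1.97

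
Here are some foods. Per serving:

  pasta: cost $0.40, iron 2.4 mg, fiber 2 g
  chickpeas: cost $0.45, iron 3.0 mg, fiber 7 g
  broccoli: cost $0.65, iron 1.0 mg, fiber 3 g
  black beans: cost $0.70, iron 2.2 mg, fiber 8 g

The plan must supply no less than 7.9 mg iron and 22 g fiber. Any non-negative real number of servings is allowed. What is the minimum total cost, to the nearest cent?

Compare the cost at each extreme point of the feasible region.
pasta only: max(7.9/2.4, 22/2) = 11 servings → $4.40.
chickpeas only: max(7.9/3.0, 22/7) = 3.143 servings → $1.41.
broccoli only: max(7.9/1.0, 22/3) = 7.9 servings → $5.13.
black beans only: max(7.9/2.2, 22/8) = 3.591 servings → $2.51.
pasta + chickpeas: the both-tight solution has a negative serving — not a feasible corner.
pasta + broccoli with both tight: 0.3269 servings and 7.115 servings → $4.76.
pasta + black beans with both tight: 1 serving and 2.5 servings → $2.15.
chickpeas + broccoli with both tight: 0.85 servings and 5.35 servings → $3.86.
chickpeas + black beans with both tight: 1.721 servings and 1.244 servings → $1.65.
broccoli + black beans with both targets exact would need a negative amount; discard.
The minimum over all feasible corners is $1.41.

$1.41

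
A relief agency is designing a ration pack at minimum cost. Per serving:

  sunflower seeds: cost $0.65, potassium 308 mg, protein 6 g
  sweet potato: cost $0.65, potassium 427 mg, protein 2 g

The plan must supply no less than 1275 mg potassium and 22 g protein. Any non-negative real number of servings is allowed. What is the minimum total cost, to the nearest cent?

$2.58

An LP optimum is at a vertex; with two nutrient constraints at most two foods are used. Check each candidate.
sunflower seeds only: max(1275/308, 22/6) = 4.14 servings → $2.69.
sweet potato only: max(1275/427, 22/2) = 11 servings → $7.15.
sunflower seeds + sweet potato with both tight: 3.517 servings and 0.4491 servings → $2.58.
So the least-cost plan costs $2.58.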